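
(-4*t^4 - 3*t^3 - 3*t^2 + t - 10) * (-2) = 8*t^4 + 6*t^3 + 6*t^2 - 2*t + 20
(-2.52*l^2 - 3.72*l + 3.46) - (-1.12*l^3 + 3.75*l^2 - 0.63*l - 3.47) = 1.12*l^3 - 6.27*l^2 - 3.09*l + 6.93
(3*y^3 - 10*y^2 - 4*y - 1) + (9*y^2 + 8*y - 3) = 3*y^3 - y^2 + 4*y - 4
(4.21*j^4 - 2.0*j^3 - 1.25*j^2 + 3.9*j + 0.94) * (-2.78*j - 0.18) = -11.7038*j^5 + 4.8022*j^4 + 3.835*j^3 - 10.617*j^2 - 3.3152*j - 0.1692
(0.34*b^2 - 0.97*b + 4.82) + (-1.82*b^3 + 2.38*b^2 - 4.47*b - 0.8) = -1.82*b^3 + 2.72*b^2 - 5.44*b + 4.02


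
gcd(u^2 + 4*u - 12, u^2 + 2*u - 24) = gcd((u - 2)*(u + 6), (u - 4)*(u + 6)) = u + 6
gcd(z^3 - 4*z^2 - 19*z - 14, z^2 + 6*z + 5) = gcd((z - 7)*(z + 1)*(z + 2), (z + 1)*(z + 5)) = z + 1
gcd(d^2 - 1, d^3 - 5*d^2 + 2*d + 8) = d + 1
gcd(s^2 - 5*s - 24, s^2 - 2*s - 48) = s - 8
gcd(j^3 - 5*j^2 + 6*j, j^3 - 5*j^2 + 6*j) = j^3 - 5*j^2 + 6*j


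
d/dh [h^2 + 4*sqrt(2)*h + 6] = 2*h + 4*sqrt(2)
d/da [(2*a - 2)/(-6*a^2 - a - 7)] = 2*(-6*a^2 - a + (a - 1)*(12*a + 1) - 7)/(6*a^2 + a + 7)^2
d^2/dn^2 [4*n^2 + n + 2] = 8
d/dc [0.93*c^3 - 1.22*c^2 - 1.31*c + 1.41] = 2.79*c^2 - 2.44*c - 1.31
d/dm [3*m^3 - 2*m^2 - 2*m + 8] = 9*m^2 - 4*m - 2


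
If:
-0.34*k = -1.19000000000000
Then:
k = 3.50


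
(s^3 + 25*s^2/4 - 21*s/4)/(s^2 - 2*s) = (4*s^2 + 25*s - 21)/(4*(s - 2))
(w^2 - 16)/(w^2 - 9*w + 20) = (w + 4)/(w - 5)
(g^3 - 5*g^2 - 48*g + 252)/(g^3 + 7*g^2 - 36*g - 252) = (g - 6)/(g + 6)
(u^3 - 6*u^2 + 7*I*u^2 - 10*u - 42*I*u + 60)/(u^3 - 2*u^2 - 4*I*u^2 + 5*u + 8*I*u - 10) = (u^3 + u^2*(-6 + 7*I) + u*(-10 - 42*I) + 60)/(u^3 + u^2*(-2 - 4*I) + u*(5 + 8*I) - 10)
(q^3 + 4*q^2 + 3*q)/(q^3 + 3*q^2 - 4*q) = (q^2 + 4*q + 3)/(q^2 + 3*q - 4)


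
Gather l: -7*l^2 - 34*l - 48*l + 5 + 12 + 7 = -7*l^2 - 82*l + 24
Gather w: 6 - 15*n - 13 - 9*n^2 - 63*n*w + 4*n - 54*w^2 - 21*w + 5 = -9*n^2 - 11*n - 54*w^2 + w*(-63*n - 21) - 2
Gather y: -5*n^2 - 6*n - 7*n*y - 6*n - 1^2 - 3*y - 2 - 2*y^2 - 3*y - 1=-5*n^2 - 12*n - 2*y^2 + y*(-7*n - 6) - 4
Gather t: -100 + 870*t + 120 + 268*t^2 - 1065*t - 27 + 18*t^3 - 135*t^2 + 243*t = 18*t^3 + 133*t^2 + 48*t - 7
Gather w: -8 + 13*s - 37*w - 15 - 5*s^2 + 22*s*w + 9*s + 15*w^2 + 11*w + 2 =-5*s^2 + 22*s + 15*w^2 + w*(22*s - 26) - 21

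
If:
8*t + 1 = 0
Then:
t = -1/8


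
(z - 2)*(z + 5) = z^2 + 3*z - 10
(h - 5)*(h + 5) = h^2 - 25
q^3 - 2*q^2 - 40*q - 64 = (q - 8)*(q + 2)*(q + 4)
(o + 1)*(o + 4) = o^2 + 5*o + 4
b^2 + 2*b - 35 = (b - 5)*(b + 7)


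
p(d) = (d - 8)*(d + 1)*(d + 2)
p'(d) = (d - 8)*(d + 1) + (d - 8)*(d + 2) + (d + 1)*(d + 2)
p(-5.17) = -174.09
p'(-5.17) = 109.89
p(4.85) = -126.23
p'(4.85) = 0.07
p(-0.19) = -12.01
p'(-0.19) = -19.99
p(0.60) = -30.78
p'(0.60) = -26.92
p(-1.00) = 0.00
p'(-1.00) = -9.00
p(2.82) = -95.38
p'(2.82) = -26.34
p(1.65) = -61.42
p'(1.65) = -30.33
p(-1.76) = 1.78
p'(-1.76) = 4.89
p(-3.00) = -22.00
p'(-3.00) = 35.00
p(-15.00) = -4186.00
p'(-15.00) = 803.00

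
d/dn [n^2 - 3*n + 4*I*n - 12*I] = 2*n - 3 + 4*I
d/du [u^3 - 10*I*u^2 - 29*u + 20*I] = 3*u^2 - 20*I*u - 29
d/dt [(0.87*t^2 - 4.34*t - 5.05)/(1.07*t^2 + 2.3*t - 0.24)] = (6.6448*t^2 + 10.3894*t + 12.6566)/(1.1449*t^4 + 4.922*t^3 + 4.7764*t^2 - 1.104*t + 0.0576)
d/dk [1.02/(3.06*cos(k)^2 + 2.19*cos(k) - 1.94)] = (6.2424*cos(k) + 2.2338)*sin(k)/(3.06*cos(k)^2 + 2.19*cos(k) - 1.94)^2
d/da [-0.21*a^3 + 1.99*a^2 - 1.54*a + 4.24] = -0.63*a^2 + 3.98*a - 1.54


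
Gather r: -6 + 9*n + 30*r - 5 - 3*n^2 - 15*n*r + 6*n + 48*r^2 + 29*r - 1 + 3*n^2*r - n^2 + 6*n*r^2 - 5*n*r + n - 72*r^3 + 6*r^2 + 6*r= -4*n^2 + 16*n - 72*r^3 + r^2*(6*n + 54) + r*(3*n^2 - 20*n + 65) - 12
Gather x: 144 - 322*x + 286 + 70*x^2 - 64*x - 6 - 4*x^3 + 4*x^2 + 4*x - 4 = -4*x^3 + 74*x^2 - 382*x + 420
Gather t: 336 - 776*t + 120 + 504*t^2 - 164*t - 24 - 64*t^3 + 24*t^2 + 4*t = -64*t^3 + 528*t^2 - 936*t + 432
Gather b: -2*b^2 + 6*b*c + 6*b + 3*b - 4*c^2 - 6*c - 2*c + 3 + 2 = -2*b^2 + b*(6*c + 9) - 4*c^2 - 8*c + 5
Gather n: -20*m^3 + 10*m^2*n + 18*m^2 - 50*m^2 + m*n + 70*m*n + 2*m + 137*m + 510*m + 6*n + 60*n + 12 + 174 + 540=-20*m^3 - 32*m^2 + 649*m + n*(10*m^2 + 71*m + 66) + 726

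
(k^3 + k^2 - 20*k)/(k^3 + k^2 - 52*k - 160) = k*(k - 4)/(k^2 - 4*k - 32)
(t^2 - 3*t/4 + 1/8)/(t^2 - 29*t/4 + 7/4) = (t - 1/2)/(t - 7)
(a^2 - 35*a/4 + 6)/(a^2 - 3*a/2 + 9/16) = 4*(a - 8)/(4*a - 3)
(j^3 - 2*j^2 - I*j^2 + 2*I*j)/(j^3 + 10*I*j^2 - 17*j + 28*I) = j*(j - 2)/(j^2 + 11*I*j - 28)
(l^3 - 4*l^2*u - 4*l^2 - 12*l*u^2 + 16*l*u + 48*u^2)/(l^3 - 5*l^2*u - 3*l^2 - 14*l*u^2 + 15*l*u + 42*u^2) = (-l^2 + 6*l*u + 4*l - 24*u)/(-l^2 + 7*l*u + 3*l - 21*u)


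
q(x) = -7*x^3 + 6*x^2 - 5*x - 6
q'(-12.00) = -3173.00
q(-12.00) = 13014.00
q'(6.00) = -689.00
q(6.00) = -1332.00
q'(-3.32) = -276.31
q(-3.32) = 332.89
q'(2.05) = -68.65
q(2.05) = -51.34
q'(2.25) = -84.31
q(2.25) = -66.61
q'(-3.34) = -279.35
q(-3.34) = 338.45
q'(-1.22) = -50.90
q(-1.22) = 21.74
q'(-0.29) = -10.25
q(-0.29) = -3.87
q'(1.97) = -62.86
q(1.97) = -46.08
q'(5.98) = -684.21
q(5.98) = -1318.27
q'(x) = -21*x^2 + 12*x - 5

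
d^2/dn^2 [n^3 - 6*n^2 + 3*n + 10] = 6*n - 12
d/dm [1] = 0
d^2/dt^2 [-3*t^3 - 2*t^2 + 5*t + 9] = -18*t - 4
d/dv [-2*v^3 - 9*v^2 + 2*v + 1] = -6*v^2 - 18*v + 2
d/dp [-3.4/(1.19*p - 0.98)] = 4.046/(1.19*p - 0.98)^2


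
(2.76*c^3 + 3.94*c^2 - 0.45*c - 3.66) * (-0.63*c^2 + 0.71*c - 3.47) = -1.7388*c^5 - 0.5226*c^4 - 6.4963*c^3 - 11.6855*c^2 - 1.0371*c + 12.7002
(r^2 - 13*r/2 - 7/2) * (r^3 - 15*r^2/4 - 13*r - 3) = r^5 - 41*r^4/4 + 63*r^3/8 + 757*r^2/8 + 65*r + 21/2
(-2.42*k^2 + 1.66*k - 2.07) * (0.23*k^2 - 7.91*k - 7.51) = -0.5566*k^4 + 19.524*k^3 + 4.5675*k^2 + 3.9071*k + 15.5457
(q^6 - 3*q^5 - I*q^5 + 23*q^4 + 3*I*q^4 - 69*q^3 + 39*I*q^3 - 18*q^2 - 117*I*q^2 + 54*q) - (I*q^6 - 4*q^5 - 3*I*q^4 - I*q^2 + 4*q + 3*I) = q^6 - I*q^6 + q^5 - I*q^5 + 23*q^4 + 6*I*q^4 - 69*q^3 + 39*I*q^3 - 18*q^2 - 116*I*q^2 + 50*q - 3*I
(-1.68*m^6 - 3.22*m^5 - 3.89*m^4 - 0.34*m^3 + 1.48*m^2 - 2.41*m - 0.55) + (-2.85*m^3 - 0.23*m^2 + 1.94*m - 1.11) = -1.68*m^6 - 3.22*m^5 - 3.89*m^4 - 3.19*m^3 + 1.25*m^2 - 0.47*m - 1.66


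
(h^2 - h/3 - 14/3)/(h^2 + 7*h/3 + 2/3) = (3*h - 7)/(3*h + 1)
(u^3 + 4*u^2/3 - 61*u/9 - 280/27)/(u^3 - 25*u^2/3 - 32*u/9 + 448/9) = (u + 5/3)/(u - 8)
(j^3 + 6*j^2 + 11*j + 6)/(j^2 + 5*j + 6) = j + 1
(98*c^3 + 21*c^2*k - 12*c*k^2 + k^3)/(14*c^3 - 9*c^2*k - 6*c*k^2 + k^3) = (7*c - k)/(c - k)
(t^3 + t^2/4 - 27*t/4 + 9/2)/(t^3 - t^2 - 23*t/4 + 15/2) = (4*t^2 + 9*t - 9)/(4*t^2 + 4*t - 15)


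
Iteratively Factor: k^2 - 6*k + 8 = (k - 2)*(k - 4)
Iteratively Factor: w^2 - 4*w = (w - 4)*(w)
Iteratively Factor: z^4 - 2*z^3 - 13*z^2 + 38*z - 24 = (z - 2)*(z^3 - 13*z + 12) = (z - 2)*(z + 4)*(z^2 - 4*z + 3) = (z - 2)*(z - 1)*(z + 4)*(z - 3)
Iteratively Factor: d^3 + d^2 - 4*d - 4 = (d - 2)*(d^2 + 3*d + 2) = (d - 2)*(d + 2)*(d + 1)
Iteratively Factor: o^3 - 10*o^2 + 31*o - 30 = (o - 3)*(o^2 - 7*o + 10) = (o - 5)*(o - 3)*(o - 2)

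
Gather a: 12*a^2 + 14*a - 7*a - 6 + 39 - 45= 12*a^2 + 7*a - 12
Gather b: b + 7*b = 8*b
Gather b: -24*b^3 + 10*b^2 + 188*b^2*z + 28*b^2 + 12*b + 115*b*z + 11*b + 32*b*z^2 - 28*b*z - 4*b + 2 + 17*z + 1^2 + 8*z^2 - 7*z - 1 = -24*b^3 + b^2*(188*z + 38) + b*(32*z^2 + 87*z + 19) + 8*z^2 + 10*z + 2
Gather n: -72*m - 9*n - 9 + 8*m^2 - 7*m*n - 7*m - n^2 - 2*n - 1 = 8*m^2 - 79*m - n^2 + n*(-7*m - 11) - 10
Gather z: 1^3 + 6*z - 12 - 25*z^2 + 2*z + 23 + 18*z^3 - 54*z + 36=18*z^3 - 25*z^2 - 46*z + 48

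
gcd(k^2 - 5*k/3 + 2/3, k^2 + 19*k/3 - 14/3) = k - 2/3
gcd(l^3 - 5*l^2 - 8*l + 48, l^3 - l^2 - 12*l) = l^2 - l - 12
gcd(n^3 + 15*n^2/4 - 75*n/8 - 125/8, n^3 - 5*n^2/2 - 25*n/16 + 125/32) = n^2 - 5*n/4 - 25/8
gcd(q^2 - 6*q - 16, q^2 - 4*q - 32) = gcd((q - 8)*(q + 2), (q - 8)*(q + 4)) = q - 8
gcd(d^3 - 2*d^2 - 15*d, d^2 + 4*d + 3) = d + 3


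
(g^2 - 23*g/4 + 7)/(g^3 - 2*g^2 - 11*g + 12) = (g - 7/4)/(g^2 + 2*g - 3)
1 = 1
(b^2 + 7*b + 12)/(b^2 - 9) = (b + 4)/(b - 3)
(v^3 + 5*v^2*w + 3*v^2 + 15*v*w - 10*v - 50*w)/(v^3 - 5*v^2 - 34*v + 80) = (v + 5*w)/(v - 8)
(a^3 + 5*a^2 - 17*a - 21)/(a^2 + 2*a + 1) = (a^2 + 4*a - 21)/(a + 1)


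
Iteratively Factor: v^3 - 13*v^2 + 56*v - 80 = (v - 5)*(v^2 - 8*v + 16) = (v - 5)*(v - 4)*(v - 4)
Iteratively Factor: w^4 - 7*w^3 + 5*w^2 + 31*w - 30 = (w - 3)*(w^3 - 4*w^2 - 7*w + 10) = (w - 5)*(w - 3)*(w^2 + w - 2) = (w - 5)*(w - 3)*(w + 2)*(w - 1)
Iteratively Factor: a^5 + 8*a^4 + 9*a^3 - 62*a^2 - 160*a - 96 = (a + 4)*(a^4 + 4*a^3 - 7*a^2 - 34*a - 24) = (a - 3)*(a + 4)*(a^3 + 7*a^2 + 14*a + 8) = (a - 3)*(a + 2)*(a + 4)*(a^2 + 5*a + 4) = (a - 3)*(a + 1)*(a + 2)*(a + 4)*(a + 4)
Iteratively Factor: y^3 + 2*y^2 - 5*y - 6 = (y - 2)*(y^2 + 4*y + 3) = (y - 2)*(y + 1)*(y + 3)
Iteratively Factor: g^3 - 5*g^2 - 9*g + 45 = (g + 3)*(g^2 - 8*g + 15) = (g - 3)*(g + 3)*(g - 5)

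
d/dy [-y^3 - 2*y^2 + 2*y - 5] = -3*y^2 - 4*y + 2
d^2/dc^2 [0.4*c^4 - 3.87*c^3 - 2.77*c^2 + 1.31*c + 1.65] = 4.8*c^2 - 23.22*c - 5.54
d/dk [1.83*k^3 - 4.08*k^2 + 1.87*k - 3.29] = 5.49*k^2 - 8.16*k + 1.87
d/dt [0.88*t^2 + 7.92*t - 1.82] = 1.76*t + 7.92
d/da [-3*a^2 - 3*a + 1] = -6*a - 3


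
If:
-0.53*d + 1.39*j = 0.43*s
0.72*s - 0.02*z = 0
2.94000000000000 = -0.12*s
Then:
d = 2.62264150943396*j + 19.877358490566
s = -24.50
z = -882.00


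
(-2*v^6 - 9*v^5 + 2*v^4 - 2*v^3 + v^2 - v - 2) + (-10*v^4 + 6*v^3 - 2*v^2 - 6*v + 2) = -2*v^6 - 9*v^5 - 8*v^4 + 4*v^3 - v^2 - 7*v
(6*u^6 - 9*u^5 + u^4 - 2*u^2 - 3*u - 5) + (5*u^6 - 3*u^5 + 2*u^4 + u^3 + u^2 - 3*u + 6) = 11*u^6 - 12*u^5 + 3*u^4 + u^3 - u^2 - 6*u + 1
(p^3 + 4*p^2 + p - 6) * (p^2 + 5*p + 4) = p^5 + 9*p^4 + 25*p^3 + 15*p^2 - 26*p - 24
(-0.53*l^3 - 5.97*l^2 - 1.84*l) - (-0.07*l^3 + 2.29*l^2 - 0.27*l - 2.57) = -0.46*l^3 - 8.26*l^2 - 1.57*l + 2.57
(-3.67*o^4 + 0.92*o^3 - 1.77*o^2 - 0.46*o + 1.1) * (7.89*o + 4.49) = -28.9563*o^5 - 9.2195*o^4 - 9.8345*o^3 - 11.5767*o^2 + 6.6136*o + 4.939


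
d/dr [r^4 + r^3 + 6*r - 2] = 4*r^3 + 3*r^2 + 6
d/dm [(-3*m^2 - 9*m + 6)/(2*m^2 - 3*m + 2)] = 9*m*(3*m - 4)/(4*m^4 - 12*m^3 + 17*m^2 - 12*m + 4)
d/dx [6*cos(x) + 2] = -6*sin(x)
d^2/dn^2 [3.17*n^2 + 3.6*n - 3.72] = 6.34000000000000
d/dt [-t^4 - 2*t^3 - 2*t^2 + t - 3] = -4*t^3 - 6*t^2 - 4*t + 1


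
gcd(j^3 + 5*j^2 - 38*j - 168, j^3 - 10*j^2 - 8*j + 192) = j^2 - 2*j - 24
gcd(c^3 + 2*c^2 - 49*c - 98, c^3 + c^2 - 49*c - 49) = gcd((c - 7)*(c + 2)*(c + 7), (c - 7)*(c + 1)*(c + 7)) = c^2 - 49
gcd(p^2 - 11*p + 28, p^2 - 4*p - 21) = p - 7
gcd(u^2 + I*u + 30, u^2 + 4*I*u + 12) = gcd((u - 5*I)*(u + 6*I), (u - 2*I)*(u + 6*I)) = u + 6*I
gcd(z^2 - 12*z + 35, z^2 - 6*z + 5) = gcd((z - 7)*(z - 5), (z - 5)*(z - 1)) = z - 5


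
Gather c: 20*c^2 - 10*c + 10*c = 20*c^2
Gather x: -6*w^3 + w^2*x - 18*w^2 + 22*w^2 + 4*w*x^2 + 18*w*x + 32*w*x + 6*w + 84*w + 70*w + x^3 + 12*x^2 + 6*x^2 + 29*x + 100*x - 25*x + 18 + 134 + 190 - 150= -6*w^3 + 4*w^2 + 160*w + x^3 + x^2*(4*w + 18) + x*(w^2 + 50*w + 104) + 192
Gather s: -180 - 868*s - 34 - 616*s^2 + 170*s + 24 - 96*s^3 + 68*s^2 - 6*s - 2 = -96*s^3 - 548*s^2 - 704*s - 192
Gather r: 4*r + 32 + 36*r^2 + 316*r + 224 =36*r^2 + 320*r + 256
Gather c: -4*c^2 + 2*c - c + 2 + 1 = -4*c^2 + c + 3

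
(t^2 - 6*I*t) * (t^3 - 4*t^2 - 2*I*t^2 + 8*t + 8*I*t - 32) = t^5 - 4*t^4 - 8*I*t^4 - 4*t^3 + 32*I*t^3 + 16*t^2 - 48*I*t^2 + 192*I*t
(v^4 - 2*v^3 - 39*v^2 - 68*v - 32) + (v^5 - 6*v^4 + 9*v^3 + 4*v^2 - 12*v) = v^5 - 5*v^4 + 7*v^3 - 35*v^2 - 80*v - 32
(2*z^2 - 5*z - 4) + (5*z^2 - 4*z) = 7*z^2 - 9*z - 4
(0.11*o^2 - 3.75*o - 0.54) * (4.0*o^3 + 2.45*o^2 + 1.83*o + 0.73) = 0.44*o^5 - 14.7305*o^4 - 11.1462*o^3 - 8.1052*o^2 - 3.7257*o - 0.3942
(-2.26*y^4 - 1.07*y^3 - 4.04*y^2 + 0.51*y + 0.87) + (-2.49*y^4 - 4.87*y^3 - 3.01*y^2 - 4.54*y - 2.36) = -4.75*y^4 - 5.94*y^3 - 7.05*y^2 - 4.03*y - 1.49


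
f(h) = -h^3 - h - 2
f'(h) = -3*h^2 - 1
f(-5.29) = 151.33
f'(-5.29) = -84.95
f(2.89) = -29.03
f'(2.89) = -26.06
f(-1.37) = 1.94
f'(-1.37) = -6.63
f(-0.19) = -1.80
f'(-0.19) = -1.11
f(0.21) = -2.22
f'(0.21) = -1.13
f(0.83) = -3.40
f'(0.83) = -3.07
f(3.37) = -43.64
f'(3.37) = -35.07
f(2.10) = -13.36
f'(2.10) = -14.23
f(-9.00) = 736.00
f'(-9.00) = -244.00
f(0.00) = -2.00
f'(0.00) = -1.00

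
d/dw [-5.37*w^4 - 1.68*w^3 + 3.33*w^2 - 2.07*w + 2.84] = -21.48*w^3 - 5.04*w^2 + 6.66*w - 2.07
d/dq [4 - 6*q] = -6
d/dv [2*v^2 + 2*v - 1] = 4*v + 2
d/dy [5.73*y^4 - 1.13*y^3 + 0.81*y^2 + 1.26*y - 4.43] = 22.92*y^3 - 3.39*y^2 + 1.62*y + 1.26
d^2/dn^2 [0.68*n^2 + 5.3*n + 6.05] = 1.36000000000000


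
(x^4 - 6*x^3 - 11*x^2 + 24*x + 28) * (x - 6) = x^5 - 12*x^4 + 25*x^3 + 90*x^2 - 116*x - 168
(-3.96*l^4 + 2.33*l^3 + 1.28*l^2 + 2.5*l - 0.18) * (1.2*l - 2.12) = -4.752*l^5 + 11.1912*l^4 - 3.4036*l^3 + 0.2864*l^2 - 5.516*l + 0.3816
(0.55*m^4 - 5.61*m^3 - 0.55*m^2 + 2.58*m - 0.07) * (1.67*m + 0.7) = 0.9185*m^5 - 8.9837*m^4 - 4.8455*m^3 + 3.9236*m^2 + 1.6891*m - 0.049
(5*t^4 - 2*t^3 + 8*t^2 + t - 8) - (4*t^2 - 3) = 5*t^4 - 2*t^3 + 4*t^2 + t - 5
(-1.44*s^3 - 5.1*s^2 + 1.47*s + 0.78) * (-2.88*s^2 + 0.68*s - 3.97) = 4.1472*s^5 + 13.7088*s^4 - 1.9848*s^3 + 19.0002*s^2 - 5.3055*s - 3.0966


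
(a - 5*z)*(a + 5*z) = a^2 - 25*z^2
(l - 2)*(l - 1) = l^2 - 3*l + 2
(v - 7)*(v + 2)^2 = v^3 - 3*v^2 - 24*v - 28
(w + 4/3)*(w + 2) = w^2 + 10*w/3 + 8/3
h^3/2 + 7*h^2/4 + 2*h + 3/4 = (h/2 + 1/2)*(h + 1)*(h + 3/2)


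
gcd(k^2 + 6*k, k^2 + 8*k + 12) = k + 6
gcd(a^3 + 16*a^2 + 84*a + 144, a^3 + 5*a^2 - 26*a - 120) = a^2 + 10*a + 24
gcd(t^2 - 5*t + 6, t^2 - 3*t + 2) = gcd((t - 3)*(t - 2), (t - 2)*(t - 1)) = t - 2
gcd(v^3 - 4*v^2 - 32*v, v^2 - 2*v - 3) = 1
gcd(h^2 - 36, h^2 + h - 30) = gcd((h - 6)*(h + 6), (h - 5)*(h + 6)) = h + 6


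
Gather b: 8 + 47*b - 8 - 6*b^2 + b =-6*b^2 + 48*b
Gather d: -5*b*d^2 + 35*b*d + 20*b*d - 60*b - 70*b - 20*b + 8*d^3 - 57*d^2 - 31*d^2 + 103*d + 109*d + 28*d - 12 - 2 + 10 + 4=-150*b + 8*d^3 + d^2*(-5*b - 88) + d*(55*b + 240)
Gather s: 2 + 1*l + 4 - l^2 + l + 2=-l^2 + 2*l + 8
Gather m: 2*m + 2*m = 4*m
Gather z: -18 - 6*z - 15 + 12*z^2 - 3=12*z^2 - 6*z - 36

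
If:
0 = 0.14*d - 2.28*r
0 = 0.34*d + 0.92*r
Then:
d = 0.00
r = 0.00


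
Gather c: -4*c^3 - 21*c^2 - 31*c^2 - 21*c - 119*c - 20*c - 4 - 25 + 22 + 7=-4*c^3 - 52*c^2 - 160*c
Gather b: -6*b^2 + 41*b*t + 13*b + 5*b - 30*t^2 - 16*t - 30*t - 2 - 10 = -6*b^2 + b*(41*t + 18) - 30*t^2 - 46*t - 12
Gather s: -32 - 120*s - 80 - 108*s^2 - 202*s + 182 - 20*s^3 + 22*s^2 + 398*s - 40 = -20*s^3 - 86*s^2 + 76*s + 30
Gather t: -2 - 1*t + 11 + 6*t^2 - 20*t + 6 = 6*t^2 - 21*t + 15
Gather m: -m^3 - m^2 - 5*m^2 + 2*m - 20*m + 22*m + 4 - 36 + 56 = -m^3 - 6*m^2 + 4*m + 24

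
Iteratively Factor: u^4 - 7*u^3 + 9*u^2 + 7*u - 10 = (u - 1)*(u^3 - 6*u^2 + 3*u + 10) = (u - 2)*(u - 1)*(u^2 - 4*u - 5) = (u - 5)*(u - 2)*(u - 1)*(u + 1)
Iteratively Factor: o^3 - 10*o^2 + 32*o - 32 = (o - 4)*(o^2 - 6*o + 8) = (o - 4)^2*(o - 2)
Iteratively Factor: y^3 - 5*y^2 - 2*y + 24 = (y + 2)*(y^2 - 7*y + 12) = (y - 3)*(y + 2)*(y - 4)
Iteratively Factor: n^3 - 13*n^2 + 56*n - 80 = (n - 5)*(n^2 - 8*n + 16) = (n - 5)*(n - 4)*(n - 4)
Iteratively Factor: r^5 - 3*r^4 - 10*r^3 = (r + 2)*(r^4 - 5*r^3) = r*(r + 2)*(r^3 - 5*r^2) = r^2*(r + 2)*(r^2 - 5*r) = r^3*(r + 2)*(r - 5)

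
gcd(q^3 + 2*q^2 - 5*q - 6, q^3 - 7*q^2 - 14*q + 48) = q^2 + q - 6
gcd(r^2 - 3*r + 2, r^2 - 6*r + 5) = r - 1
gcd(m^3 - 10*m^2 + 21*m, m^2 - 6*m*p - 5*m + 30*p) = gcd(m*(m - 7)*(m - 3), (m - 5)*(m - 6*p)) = 1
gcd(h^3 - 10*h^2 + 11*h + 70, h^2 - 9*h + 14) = h - 7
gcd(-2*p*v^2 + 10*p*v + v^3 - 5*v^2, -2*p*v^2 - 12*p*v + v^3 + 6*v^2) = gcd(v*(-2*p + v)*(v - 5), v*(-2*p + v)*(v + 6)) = 2*p*v - v^2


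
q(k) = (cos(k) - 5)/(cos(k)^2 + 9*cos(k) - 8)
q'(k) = (2*sin(k)*cos(k) + 9*sin(k))*(cos(k) - 5)/(cos(k)^2 + 9*cos(k) - 8)^2 - sin(k)/(cos(k)^2 + 9*cos(k) - 8)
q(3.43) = 0.38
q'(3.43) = 0.03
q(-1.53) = 0.65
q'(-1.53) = 0.64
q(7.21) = 1.97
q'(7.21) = -6.82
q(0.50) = -6.17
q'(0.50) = -48.30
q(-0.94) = 1.88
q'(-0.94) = 6.25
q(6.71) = -4.00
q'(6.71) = -17.97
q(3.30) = 0.38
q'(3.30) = 0.02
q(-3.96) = 0.42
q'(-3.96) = -0.12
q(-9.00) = 0.38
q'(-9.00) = 0.05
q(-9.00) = 0.38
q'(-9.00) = 0.05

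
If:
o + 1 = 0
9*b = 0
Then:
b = 0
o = -1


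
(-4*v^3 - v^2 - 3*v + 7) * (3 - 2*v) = 8*v^4 - 10*v^3 + 3*v^2 - 23*v + 21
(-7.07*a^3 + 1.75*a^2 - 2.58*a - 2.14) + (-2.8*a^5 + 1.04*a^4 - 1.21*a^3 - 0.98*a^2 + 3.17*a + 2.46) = -2.8*a^5 + 1.04*a^4 - 8.28*a^3 + 0.77*a^2 + 0.59*a + 0.32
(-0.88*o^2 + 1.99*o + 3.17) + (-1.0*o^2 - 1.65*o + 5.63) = -1.88*o^2 + 0.34*o + 8.8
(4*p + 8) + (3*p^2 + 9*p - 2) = 3*p^2 + 13*p + 6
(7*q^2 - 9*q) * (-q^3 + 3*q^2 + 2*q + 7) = -7*q^5 + 30*q^4 - 13*q^3 + 31*q^2 - 63*q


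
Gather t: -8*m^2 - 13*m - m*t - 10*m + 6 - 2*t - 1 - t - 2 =-8*m^2 - 23*m + t*(-m - 3) + 3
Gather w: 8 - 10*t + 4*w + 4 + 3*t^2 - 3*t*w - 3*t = 3*t^2 - 13*t + w*(4 - 3*t) + 12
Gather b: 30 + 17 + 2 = 49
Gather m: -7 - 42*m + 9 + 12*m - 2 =-30*m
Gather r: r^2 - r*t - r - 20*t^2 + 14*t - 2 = r^2 + r*(-t - 1) - 20*t^2 + 14*t - 2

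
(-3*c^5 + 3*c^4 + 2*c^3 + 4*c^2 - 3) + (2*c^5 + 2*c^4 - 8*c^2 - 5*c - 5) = -c^5 + 5*c^4 + 2*c^3 - 4*c^2 - 5*c - 8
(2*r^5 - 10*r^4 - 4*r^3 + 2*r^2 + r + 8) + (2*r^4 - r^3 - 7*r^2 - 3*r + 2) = 2*r^5 - 8*r^4 - 5*r^3 - 5*r^2 - 2*r + 10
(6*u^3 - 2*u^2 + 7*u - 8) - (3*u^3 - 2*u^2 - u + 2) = 3*u^3 + 8*u - 10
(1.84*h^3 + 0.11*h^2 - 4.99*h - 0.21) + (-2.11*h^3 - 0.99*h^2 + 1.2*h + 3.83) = -0.27*h^3 - 0.88*h^2 - 3.79*h + 3.62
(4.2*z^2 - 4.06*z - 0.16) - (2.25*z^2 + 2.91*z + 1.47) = 1.95*z^2 - 6.97*z - 1.63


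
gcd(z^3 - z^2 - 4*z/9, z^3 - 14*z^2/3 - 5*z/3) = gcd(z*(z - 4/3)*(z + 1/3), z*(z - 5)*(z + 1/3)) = z^2 + z/3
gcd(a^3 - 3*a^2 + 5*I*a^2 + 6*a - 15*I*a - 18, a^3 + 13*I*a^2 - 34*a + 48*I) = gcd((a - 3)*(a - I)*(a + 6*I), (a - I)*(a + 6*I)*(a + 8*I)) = a^2 + 5*I*a + 6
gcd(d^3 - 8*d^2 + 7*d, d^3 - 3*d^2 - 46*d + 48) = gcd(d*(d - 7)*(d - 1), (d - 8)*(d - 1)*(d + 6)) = d - 1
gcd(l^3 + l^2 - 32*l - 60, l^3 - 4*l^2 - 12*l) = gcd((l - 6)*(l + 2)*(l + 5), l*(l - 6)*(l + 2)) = l^2 - 4*l - 12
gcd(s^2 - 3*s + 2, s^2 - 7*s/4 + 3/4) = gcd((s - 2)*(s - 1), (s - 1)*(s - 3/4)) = s - 1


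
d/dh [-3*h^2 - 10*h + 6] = -6*h - 10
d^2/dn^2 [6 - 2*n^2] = -4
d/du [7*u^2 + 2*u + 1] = 14*u + 2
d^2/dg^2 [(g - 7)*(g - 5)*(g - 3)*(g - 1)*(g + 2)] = 20*g^3 - 168*g^2 + 324*g - 8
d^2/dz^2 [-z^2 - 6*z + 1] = -2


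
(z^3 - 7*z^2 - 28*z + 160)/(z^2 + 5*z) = z - 12 + 32/z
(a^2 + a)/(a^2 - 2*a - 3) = a/(a - 3)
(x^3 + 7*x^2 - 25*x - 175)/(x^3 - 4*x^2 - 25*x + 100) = (x + 7)/(x - 4)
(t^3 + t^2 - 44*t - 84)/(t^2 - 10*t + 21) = (t^2 + 8*t + 12)/(t - 3)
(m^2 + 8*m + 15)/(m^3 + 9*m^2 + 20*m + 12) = (m^2 + 8*m + 15)/(m^3 + 9*m^2 + 20*m + 12)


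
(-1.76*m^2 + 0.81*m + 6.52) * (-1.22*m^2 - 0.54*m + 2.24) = 2.1472*m^4 - 0.0378000000000001*m^3 - 12.3342*m^2 - 1.7064*m + 14.6048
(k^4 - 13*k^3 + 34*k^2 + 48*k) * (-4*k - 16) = -4*k^5 + 36*k^4 + 72*k^3 - 736*k^2 - 768*k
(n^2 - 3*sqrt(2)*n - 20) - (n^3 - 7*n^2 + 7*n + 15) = -n^3 + 8*n^2 - 7*n - 3*sqrt(2)*n - 35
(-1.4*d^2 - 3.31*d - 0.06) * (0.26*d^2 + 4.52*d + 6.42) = -0.364*d^4 - 7.1886*d^3 - 23.9648*d^2 - 21.5214*d - 0.3852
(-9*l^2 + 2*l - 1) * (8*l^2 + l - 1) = -72*l^4 + 7*l^3 + 3*l^2 - 3*l + 1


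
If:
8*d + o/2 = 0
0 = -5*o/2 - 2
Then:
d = 1/20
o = -4/5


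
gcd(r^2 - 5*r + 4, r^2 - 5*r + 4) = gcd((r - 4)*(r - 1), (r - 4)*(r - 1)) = r^2 - 5*r + 4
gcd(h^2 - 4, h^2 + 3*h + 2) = h + 2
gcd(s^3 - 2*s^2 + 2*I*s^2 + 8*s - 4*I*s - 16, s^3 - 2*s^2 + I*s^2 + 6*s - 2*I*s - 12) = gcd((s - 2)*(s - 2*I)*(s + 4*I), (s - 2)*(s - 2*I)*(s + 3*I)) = s^2 + s*(-2 - 2*I) + 4*I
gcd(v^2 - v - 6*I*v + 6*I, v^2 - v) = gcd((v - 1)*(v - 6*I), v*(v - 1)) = v - 1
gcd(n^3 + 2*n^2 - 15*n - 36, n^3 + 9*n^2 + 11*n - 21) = n + 3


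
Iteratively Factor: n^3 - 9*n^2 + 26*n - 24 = (n - 4)*(n^2 - 5*n + 6) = (n - 4)*(n - 2)*(n - 3)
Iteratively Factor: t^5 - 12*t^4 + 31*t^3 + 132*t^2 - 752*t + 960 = (t - 5)*(t^4 - 7*t^3 - 4*t^2 + 112*t - 192) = (t - 5)*(t - 4)*(t^3 - 3*t^2 - 16*t + 48) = (t - 5)*(t - 4)*(t - 3)*(t^2 - 16) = (t - 5)*(t - 4)^2*(t - 3)*(t + 4)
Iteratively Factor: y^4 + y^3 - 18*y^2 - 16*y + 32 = (y + 2)*(y^3 - y^2 - 16*y + 16) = (y - 4)*(y + 2)*(y^2 + 3*y - 4) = (y - 4)*(y - 1)*(y + 2)*(y + 4)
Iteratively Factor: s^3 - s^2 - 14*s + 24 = (s + 4)*(s^2 - 5*s + 6) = (s - 2)*(s + 4)*(s - 3)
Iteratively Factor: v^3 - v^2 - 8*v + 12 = (v - 2)*(v^2 + v - 6) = (v - 2)^2*(v + 3)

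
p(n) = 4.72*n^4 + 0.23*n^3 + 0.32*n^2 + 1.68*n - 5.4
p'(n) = 18.88*n^3 + 0.69*n^2 + 0.64*n + 1.68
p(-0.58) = -5.78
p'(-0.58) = -2.14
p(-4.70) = 2273.10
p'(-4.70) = -1946.26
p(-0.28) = -5.82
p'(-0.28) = 1.14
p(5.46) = 4245.56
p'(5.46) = 3098.87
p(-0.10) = -5.56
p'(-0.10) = 1.60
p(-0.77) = -4.95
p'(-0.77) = -7.02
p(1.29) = 10.86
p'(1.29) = 44.18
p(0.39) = -4.57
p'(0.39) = 3.15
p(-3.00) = 368.55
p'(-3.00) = -503.79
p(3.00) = 391.05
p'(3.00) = 519.57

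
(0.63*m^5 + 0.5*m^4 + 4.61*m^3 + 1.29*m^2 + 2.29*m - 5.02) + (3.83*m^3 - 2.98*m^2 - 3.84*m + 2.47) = 0.63*m^5 + 0.5*m^4 + 8.44*m^3 - 1.69*m^2 - 1.55*m - 2.55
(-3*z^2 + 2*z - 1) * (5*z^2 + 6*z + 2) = -15*z^4 - 8*z^3 + z^2 - 2*z - 2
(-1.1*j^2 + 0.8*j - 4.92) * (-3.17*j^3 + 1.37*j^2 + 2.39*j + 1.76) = 3.487*j^5 - 4.043*j^4 + 14.0634*j^3 - 6.7644*j^2 - 10.3508*j - 8.6592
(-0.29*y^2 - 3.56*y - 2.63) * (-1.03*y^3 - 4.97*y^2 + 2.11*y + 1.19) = 0.2987*y^5 + 5.1081*y^4 + 19.7902*y^3 + 5.2144*y^2 - 9.7857*y - 3.1297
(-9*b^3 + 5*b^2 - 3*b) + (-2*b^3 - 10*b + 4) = -11*b^3 + 5*b^2 - 13*b + 4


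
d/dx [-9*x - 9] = -9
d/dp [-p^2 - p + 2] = -2*p - 1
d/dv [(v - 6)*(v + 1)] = 2*v - 5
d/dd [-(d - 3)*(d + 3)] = -2*d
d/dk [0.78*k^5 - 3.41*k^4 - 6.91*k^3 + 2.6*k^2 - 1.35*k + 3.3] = 3.9*k^4 - 13.64*k^3 - 20.73*k^2 + 5.2*k - 1.35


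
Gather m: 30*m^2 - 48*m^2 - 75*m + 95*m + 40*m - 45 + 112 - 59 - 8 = -18*m^2 + 60*m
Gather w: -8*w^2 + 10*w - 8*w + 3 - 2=-8*w^2 + 2*w + 1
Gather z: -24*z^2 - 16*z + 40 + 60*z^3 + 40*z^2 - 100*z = 60*z^3 + 16*z^2 - 116*z + 40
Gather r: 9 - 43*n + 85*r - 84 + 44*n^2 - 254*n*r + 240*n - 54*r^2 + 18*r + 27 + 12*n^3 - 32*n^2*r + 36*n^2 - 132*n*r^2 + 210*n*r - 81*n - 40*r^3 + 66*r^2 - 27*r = 12*n^3 + 80*n^2 + 116*n - 40*r^3 + r^2*(12 - 132*n) + r*(-32*n^2 - 44*n + 76) - 48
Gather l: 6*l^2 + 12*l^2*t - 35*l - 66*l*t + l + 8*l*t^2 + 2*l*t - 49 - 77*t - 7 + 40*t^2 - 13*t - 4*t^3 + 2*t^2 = l^2*(12*t + 6) + l*(8*t^2 - 64*t - 34) - 4*t^3 + 42*t^2 - 90*t - 56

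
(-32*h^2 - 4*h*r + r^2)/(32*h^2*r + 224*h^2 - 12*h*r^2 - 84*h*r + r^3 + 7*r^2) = (4*h + r)/(-4*h*r - 28*h + r^2 + 7*r)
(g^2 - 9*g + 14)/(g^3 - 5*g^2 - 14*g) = (g - 2)/(g*(g + 2))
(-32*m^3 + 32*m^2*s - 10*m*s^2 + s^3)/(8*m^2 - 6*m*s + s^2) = -4*m + s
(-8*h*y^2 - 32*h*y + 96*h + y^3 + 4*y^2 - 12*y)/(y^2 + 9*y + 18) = (-8*h*y + 16*h + y^2 - 2*y)/(y + 3)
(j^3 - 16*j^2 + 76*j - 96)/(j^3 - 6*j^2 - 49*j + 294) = (j^2 - 10*j + 16)/(j^2 - 49)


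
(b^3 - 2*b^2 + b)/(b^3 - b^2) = (b - 1)/b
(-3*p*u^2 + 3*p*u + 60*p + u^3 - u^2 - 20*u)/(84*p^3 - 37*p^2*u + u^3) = (-u^2 + u + 20)/(28*p^2 - 3*p*u - u^2)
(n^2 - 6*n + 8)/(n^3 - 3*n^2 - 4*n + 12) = (n - 4)/(n^2 - n - 6)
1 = 1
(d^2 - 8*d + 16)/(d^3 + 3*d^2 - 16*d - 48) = (d - 4)/(d^2 + 7*d + 12)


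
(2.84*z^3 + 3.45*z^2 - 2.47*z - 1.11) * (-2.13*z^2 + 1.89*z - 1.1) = -6.0492*z^5 - 1.9809*z^4 + 8.6576*z^3 - 6.099*z^2 + 0.6191*z + 1.221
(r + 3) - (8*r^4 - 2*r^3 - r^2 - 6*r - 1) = -8*r^4 + 2*r^3 + r^2 + 7*r + 4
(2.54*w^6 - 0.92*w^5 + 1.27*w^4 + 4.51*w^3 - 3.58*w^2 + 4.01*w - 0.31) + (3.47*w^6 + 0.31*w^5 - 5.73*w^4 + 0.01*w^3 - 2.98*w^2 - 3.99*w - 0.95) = 6.01*w^6 - 0.61*w^5 - 4.46*w^4 + 4.52*w^3 - 6.56*w^2 + 0.0199999999999996*w - 1.26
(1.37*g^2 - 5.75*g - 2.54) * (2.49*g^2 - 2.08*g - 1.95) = 3.4113*g^4 - 17.1671*g^3 + 2.9639*g^2 + 16.4957*g + 4.953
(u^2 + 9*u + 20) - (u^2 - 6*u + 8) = 15*u + 12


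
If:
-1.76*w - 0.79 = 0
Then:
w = -0.45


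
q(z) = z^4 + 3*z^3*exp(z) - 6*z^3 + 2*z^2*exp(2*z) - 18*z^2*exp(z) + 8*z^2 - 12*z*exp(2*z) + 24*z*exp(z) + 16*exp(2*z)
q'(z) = 3*z^3*exp(z) + 4*z^3 + 4*z^2*exp(2*z) - 9*z^2*exp(z) - 18*z^2 - 20*z*exp(2*z) - 12*z*exp(z) + 16*z + 20*exp(2*z) + 24*exp(z)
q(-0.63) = -0.52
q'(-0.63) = 5.98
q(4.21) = 4614.20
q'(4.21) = 32975.04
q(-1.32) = 14.61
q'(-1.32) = -53.26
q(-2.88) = 262.41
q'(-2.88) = -295.51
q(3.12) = -1229.46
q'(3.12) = -2004.54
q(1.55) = 75.75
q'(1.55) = -58.20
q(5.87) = 1861746.52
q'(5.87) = 5162281.98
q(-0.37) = 3.36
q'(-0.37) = 23.44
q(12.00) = 4238728286094.24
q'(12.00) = 9430740742790.34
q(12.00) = 4238728286094.24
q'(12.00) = 9430740742790.34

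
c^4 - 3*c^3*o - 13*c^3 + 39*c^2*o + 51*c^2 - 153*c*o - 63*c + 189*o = (c - 7)*(c - 3)^2*(c - 3*o)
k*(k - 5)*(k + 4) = k^3 - k^2 - 20*k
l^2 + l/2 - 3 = (l - 3/2)*(l + 2)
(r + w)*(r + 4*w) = r^2 + 5*r*w + 4*w^2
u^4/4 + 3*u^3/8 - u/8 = u*(u/4 + 1/4)*(u - 1/2)*(u + 1)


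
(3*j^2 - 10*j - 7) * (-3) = -9*j^2 + 30*j + 21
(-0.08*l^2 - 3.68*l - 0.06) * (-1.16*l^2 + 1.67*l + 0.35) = 0.0928*l^4 + 4.1352*l^3 - 6.104*l^2 - 1.3882*l - 0.021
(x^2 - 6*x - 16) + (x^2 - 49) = 2*x^2 - 6*x - 65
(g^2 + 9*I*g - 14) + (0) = g^2 + 9*I*g - 14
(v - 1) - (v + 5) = -6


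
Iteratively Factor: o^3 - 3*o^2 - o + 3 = (o - 3)*(o^2 - 1) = (o - 3)*(o - 1)*(o + 1)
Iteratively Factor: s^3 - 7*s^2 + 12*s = (s - 3)*(s^2 - 4*s) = s*(s - 3)*(s - 4)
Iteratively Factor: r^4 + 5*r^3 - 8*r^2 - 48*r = (r)*(r^3 + 5*r^2 - 8*r - 48) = r*(r + 4)*(r^2 + r - 12) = r*(r - 3)*(r + 4)*(r + 4)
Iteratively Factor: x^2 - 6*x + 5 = (x - 1)*(x - 5)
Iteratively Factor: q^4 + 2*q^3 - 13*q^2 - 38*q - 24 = (q + 3)*(q^3 - q^2 - 10*q - 8) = (q + 1)*(q + 3)*(q^2 - 2*q - 8) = (q - 4)*(q + 1)*(q + 3)*(q + 2)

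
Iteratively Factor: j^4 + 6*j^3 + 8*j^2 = (j)*(j^3 + 6*j^2 + 8*j) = j*(j + 2)*(j^2 + 4*j) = j^2*(j + 2)*(j + 4)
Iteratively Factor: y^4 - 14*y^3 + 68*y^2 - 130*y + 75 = (y - 1)*(y^3 - 13*y^2 + 55*y - 75) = (y - 5)*(y - 1)*(y^2 - 8*y + 15) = (y - 5)*(y - 3)*(y - 1)*(y - 5)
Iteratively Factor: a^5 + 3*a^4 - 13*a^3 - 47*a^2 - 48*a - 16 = (a - 4)*(a^4 + 7*a^3 + 15*a^2 + 13*a + 4) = (a - 4)*(a + 1)*(a^3 + 6*a^2 + 9*a + 4) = (a - 4)*(a + 1)^2*(a^2 + 5*a + 4) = (a - 4)*(a + 1)^3*(a + 4)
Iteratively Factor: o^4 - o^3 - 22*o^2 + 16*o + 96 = (o + 2)*(o^3 - 3*o^2 - 16*o + 48) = (o - 4)*(o + 2)*(o^2 + o - 12) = (o - 4)*(o + 2)*(o + 4)*(o - 3)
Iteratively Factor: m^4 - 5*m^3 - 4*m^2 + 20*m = (m + 2)*(m^3 - 7*m^2 + 10*m) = (m - 5)*(m + 2)*(m^2 - 2*m) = (m - 5)*(m - 2)*(m + 2)*(m)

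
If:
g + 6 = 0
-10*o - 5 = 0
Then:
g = -6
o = -1/2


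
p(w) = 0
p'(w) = 0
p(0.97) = 0.00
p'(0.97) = 0.00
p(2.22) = 0.00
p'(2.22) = 0.00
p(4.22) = 0.00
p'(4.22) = 0.00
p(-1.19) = 0.00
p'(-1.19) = 0.00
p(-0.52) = 0.00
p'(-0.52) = 0.00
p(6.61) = 0.00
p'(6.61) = 0.00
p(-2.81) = 0.00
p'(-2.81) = 0.00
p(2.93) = 0.00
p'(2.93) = 0.00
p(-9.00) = 0.00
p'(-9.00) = 0.00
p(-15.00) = 0.00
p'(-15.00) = 0.00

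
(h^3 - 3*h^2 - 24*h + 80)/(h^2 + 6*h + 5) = (h^2 - 8*h + 16)/(h + 1)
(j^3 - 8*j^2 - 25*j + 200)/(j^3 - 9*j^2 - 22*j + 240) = (j - 5)/(j - 6)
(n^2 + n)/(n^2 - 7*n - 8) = n/(n - 8)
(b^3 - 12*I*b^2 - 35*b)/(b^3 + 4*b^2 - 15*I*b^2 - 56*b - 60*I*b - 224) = b*(b - 5*I)/(b^2 + 4*b*(1 - 2*I) - 32*I)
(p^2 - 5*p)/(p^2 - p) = (p - 5)/(p - 1)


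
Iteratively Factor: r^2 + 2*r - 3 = (r + 3)*(r - 1)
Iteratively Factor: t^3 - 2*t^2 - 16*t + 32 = (t - 2)*(t^2 - 16) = (t - 2)*(t + 4)*(t - 4)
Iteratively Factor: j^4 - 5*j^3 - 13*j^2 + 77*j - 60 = (j - 5)*(j^3 - 13*j + 12) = (j - 5)*(j + 4)*(j^2 - 4*j + 3) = (j - 5)*(j - 3)*(j + 4)*(j - 1)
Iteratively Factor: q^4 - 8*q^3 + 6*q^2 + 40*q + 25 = (q + 1)*(q^3 - 9*q^2 + 15*q + 25) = (q - 5)*(q + 1)*(q^2 - 4*q - 5) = (q - 5)^2*(q + 1)*(q + 1)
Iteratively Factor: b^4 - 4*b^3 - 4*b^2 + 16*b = (b - 2)*(b^3 - 2*b^2 - 8*b) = (b - 4)*(b - 2)*(b^2 + 2*b) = b*(b - 4)*(b - 2)*(b + 2)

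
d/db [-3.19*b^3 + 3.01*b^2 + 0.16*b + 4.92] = -9.57*b^2 + 6.02*b + 0.16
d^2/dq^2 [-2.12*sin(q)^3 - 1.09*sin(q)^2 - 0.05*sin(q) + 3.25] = 1.64*sin(q) - 4.77*sin(3*q) - 2.18*cos(2*q)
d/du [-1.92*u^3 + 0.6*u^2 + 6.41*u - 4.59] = -5.76*u^2 + 1.2*u + 6.41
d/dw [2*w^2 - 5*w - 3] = 4*w - 5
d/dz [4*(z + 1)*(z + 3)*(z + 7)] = 12*z^2 + 88*z + 124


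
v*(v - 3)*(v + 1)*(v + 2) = v^4 - 7*v^2 - 6*v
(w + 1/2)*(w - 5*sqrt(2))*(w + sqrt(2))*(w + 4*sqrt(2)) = w^4 + w^3/2 - 42*w^2 - 40*sqrt(2)*w - 21*w - 20*sqrt(2)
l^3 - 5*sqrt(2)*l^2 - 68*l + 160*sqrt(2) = (l - 8*sqrt(2))*(l - 2*sqrt(2))*(l + 5*sqrt(2))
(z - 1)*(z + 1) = z^2 - 1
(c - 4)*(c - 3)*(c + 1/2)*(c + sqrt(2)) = c^4 - 13*c^3/2 + sqrt(2)*c^3 - 13*sqrt(2)*c^2/2 + 17*c^2/2 + 6*c + 17*sqrt(2)*c/2 + 6*sqrt(2)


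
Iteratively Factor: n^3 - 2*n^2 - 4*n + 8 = (n + 2)*(n^2 - 4*n + 4) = (n - 2)*(n + 2)*(n - 2)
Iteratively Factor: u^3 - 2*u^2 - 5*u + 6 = (u + 2)*(u^2 - 4*u + 3) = (u - 3)*(u + 2)*(u - 1)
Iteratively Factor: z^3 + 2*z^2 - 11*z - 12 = (z - 3)*(z^2 + 5*z + 4) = (z - 3)*(z + 1)*(z + 4)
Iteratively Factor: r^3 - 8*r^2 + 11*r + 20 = (r - 5)*(r^2 - 3*r - 4) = (r - 5)*(r - 4)*(r + 1)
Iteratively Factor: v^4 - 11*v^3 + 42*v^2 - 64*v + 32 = (v - 1)*(v^3 - 10*v^2 + 32*v - 32) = (v - 4)*(v - 1)*(v^2 - 6*v + 8) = (v - 4)*(v - 2)*(v - 1)*(v - 4)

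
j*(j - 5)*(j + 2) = j^3 - 3*j^2 - 10*j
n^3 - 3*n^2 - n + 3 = (n - 3)*(n - 1)*(n + 1)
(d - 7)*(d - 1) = d^2 - 8*d + 7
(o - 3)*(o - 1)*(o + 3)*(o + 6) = o^4 + 5*o^3 - 15*o^2 - 45*o + 54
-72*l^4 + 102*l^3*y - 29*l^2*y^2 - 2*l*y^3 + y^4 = (-4*l + y)*(-3*l + y)*(-l + y)*(6*l + y)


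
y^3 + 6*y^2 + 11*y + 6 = (y + 1)*(y + 2)*(y + 3)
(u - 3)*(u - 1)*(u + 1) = u^3 - 3*u^2 - u + 3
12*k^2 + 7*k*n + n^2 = (3*k + n)*(4*k + n)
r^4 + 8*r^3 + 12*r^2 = r^2*(r + 2)*(r + 6)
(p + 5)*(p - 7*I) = p^2 + 5*p - 7*I*p - 35*I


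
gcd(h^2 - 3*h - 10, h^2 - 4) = h + 2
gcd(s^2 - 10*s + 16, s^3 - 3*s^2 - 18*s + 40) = s - 2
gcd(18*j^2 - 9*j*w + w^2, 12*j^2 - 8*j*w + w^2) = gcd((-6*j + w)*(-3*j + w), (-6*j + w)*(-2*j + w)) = -6*j + w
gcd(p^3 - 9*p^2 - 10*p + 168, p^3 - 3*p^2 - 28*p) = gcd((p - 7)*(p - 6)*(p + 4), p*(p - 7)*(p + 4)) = p^2 - 3*p - 28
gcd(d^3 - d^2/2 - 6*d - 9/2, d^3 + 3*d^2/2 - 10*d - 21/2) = d^2 - 2*d - 3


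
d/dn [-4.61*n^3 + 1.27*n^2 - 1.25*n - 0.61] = -13.83*n^2 + 2.54*n - 1.25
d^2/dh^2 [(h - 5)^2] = 2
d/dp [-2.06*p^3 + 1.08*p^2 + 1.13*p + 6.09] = -6.18*p^2 + 2.16*p + 1.13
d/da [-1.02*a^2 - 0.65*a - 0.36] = -2.04*a - 0.65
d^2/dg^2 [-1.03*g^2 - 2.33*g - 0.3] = -2.06000000000000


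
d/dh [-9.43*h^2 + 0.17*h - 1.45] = 0.17 - 18.86*h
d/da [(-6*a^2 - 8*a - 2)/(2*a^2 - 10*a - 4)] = (19*a^2 + 14*a + 3)/(a^4 - 10*a^3 + 21*a^2 + 20*a + 4)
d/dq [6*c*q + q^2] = 6*c + 2*q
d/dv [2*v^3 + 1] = 6*v^2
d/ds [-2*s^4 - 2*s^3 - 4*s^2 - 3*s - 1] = -8*s^3 - 6*s^2 - 8*s - 3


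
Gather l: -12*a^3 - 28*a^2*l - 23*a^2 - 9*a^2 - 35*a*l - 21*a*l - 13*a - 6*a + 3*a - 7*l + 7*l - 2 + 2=-12*a^3 - 32*a^2 - 16*a + l*(-28*a^2 - 56*a)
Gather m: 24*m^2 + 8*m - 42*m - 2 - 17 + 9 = 24*m^2 - 34*m - 10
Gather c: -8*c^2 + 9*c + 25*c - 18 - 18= -8*c^2 + 34*c - 36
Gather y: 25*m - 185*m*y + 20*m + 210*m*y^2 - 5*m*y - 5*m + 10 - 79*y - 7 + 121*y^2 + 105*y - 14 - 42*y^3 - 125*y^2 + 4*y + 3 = 40*m - 42*y^3 + y^2*(210*m - 4) + y*(30 - 190*m) - 8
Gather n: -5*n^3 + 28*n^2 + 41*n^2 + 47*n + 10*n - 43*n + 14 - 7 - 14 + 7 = -5*n^3 + 69*n^2 + 14*n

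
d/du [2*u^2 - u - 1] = 4*u - 1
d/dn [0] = 0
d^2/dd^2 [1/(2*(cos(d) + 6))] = (sin(d)^2 + 6*cos(d) + 1)/(2*(cos(d) + 6)^3)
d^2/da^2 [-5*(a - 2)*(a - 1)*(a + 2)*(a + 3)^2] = -100*a^3 - 300*a^2 + 30*a + 290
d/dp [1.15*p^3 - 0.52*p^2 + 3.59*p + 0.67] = 3.45*p^2 - 1.04*p + 3.59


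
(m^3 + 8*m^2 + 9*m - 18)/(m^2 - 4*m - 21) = (m^2 + 5*m - 6)/(m - 7)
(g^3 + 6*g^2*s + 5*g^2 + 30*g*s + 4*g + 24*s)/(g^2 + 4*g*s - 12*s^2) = (-g^2 - 5*g - 4)/(-g + 2*s)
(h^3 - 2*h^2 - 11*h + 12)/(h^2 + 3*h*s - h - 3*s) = (h^2 - h - 12)/(h + 3*s)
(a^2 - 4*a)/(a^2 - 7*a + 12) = a/(a - 3)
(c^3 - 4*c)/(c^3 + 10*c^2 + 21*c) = (c^2 - 4)/(c^2 + 10*c + 21)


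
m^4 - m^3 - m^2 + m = m*(m - 1)^2*(m + 1)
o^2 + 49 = (o - 7*I)*(o + 7*I)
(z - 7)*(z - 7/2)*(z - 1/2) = z^3 - 11*z^2 + 119*z/4 - 49/4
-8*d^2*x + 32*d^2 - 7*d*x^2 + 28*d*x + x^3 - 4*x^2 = (-8*d + x)*(d + x)*(x - 4)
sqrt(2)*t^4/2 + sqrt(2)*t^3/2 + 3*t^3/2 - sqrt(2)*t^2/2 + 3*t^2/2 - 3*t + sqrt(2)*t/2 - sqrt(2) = (t/2 + sqrt(2)/2)*(t - 1)*(t + 2)*(sqrt(2)*t + 1)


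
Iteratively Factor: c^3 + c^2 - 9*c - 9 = (c + 1)*(c^2 - 9) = (c - 3)*(c + 1)*(c + 3)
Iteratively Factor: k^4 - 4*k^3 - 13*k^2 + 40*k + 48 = (k - 4)*(k^3 - 13*k - 12) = (k - 4)*(k + 3)*(k^2 - 3*k - 4) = (k - 4)^2*(k + 3)*(k + 1)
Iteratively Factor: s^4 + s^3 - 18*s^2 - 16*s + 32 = (s + 4)*(s^3 - 3*s^2 - 6*s + 8) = (s - 4)*(s + 4)*(s^2 + s - 2) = (s - 4)*(s - 1)*(s + 4)*(s + 2)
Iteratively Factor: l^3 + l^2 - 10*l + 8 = (l - 2)*(l^2 + 3*l - 4) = (l - 2)*(l - 1)*(l + 4)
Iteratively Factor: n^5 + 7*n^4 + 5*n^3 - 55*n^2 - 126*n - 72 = (n + 1)*(n^4 + 6*n^3 - n^2 - 54*n - 72) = (n - 3)*(n + 1)*(n^3 + 9*n^2 + 26*n + 24) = (n - 3)*(n + 1)*(n + 2)*(n^2 + 7*n + 12) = (n - 3)*(n + 1)*(n + 2)*(n + 3)*(n + 4)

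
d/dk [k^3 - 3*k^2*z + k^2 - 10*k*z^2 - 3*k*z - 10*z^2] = 3*k^2 - 6*k*z + 2*k - 10*z^2 - 3*z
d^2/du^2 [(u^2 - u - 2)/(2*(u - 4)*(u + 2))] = (u^3 + 18*u^2 - 12*u + 56)/(u^6 - 6*u^5 - 12*u^4 + 88*u^3 + 96*u^2 - 384*u - 512)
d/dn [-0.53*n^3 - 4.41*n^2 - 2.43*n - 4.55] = -1.59*n^2 - 8.82*n - 2.43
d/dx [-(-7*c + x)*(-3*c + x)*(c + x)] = -11*c^2 + 18*c*x - 3*x^2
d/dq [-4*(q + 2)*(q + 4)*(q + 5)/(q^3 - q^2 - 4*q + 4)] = 24*(2*q^2 + 6*q - 13)/(q^4 - 6*q^3 + 13*q^2 - 12*q + 4)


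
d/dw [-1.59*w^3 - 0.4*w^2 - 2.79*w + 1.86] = -4.77*w^2 - 0.8*w - 2.79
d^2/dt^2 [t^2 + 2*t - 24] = 2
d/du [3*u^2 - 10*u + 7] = 6*u - 10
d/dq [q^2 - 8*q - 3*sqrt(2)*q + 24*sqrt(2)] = 2*q - 8 - 3*sqrt(2)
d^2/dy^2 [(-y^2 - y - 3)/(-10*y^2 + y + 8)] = 2*(110*y^3 + 1140*y^2 + 150*y + 299)/(1000*y^6 - 300*y^5 - 2370*y^4 + 479*y^3 + 1896*y^2 - 192*y - 512)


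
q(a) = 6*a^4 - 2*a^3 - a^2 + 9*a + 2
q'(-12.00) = -42303.00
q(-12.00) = 127622.00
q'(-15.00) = -82311.00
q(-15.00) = 310142.00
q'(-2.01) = -206.12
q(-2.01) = 94.05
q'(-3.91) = -1509.54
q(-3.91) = 1473.43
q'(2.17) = 221.65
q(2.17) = 129.43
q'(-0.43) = 6.84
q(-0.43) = -1.69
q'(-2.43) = -365.94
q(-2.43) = 212.13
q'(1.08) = 30.07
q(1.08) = 16.20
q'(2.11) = 203.52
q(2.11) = 116.68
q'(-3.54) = -1123.79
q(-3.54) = 988.58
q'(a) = 24*a^3 - 6*a^2 - 2*a + 9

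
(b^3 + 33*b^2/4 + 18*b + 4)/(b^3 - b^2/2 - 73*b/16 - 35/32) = 8*(b^2 + 8*b + 16)/(8*b^2 - 6*b - 35)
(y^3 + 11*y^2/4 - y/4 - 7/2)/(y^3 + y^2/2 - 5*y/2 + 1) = (4*y + 7)/(2*(2*y - 1))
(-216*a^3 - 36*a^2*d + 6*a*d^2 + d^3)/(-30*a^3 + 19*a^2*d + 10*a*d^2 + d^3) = (36*a^2 - d^2)/(5*a^2 - 4*a*d - d^2)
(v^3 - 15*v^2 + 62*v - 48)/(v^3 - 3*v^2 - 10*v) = (-v^3 + 15*v^2 - 62*v + 48)/(v*(-v^2 + 3*v + 10))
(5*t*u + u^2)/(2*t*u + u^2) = (5*t + u)/(2*t + u)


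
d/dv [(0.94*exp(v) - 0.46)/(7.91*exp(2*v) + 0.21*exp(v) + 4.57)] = (-7.4354*exp(2*v) + 7.2772*exp(v) + 4.3924)*exp(v)/(62.5681*exp(4*v) + 3.3222*exp(3*v) + 72.3415*exp(2*v) + 1.9194*exp(v) + 20.8849)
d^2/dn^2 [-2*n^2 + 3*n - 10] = -4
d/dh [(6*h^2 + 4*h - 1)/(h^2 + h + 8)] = (2*h^2 + 98*h + 33)/(h^4 + 2*h^3 + 17*h^2 + 16*h + 64)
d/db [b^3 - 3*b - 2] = 3*b^2 - 3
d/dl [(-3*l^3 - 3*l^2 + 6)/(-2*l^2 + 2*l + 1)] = 3*(2*l^4 - 4*l^3 - 5*l^2 + 6*l - 4)/(4*l^4 - 8*l^3 + 4*l + 1)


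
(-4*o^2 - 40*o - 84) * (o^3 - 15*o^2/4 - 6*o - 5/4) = -4*o^5 - 25*o^4 + 90*o^3 + 560*o^2 + 554*o + 105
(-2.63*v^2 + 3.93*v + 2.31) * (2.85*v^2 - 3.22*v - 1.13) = -7.4955*v^4 + 19.6691*v^3 - 3.0992*v^2 - 11.8791*v - 2.6103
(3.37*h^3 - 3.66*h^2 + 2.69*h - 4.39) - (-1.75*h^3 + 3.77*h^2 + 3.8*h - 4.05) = 5.12*h^3 - 7.43*h^2 - 1.11*h - 0.34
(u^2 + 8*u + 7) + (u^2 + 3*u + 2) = 2*u^2 + 11*u + 9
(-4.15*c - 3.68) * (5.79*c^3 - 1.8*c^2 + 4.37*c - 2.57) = -24.0285*c^4 - 13.8372*c^3 - 11.5115*c^2 - 5.4161*c + 9.4576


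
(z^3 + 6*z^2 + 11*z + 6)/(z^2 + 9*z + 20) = (z^3 + 6*z^2 + 11*z + 6)/(z^2 + 9*z + 20)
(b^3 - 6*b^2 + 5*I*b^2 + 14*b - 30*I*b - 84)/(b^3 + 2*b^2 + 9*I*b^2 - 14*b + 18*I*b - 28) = (b^2 - 2*b*(3 + I) + 12*I)/(b^2 + 2*b*(1 + I) + 4*I)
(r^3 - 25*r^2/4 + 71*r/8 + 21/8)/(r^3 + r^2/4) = 1 - 13/(2*r) + 21/(2*r^2)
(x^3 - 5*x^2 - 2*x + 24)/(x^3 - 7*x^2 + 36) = (x - 4)/(x - 6)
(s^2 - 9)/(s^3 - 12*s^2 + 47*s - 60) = (s + 3)/(s^2 - 9*s + 20)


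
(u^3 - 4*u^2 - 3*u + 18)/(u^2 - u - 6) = u - 3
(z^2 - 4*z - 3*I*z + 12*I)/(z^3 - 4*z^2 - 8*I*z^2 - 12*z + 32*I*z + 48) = (z - 3*I)/(z^2 - 8*I*z - 12)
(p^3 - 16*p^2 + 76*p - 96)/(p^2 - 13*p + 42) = (p^2 - 10*p + 16)/(p - 7)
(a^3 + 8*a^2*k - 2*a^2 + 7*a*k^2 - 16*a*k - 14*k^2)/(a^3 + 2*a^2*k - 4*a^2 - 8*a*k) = (a^3 + 8*a^2*k - 2*a^2 + 7*a*k^2 - 16*a*k - 14*k^2)/(a*(a^2 + 2*a*k - 4*a - 8*k))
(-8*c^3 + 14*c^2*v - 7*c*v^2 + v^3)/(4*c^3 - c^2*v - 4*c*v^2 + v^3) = (-2*c + v)/(c + v)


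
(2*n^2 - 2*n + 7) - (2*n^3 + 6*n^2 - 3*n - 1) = -2*n^3 - 4*n^2 + n + 8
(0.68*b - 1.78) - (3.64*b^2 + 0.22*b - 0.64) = -3.64*b^2 + 0.46*b - 1.14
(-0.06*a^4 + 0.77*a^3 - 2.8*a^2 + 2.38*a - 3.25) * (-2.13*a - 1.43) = 0.1278*a^5 - 1.5543*a^4 + 4.8629*a^3 - 1.0654*a^2 + 3.5191*a + 4.6475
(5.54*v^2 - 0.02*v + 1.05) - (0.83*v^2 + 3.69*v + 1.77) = 4.71*v^2 - 3.71*v - 0.72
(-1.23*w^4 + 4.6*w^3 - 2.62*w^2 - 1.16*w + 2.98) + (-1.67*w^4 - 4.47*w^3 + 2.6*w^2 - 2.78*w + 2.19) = -2.9*w^4 + 0.13*w^3 - 0.02*w^2 - 3.94*w + 5.17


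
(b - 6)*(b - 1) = b^2 - 7*b + 6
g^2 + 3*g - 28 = (g - 4)*(g + 7)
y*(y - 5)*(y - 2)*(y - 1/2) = y^4 - 15*y^3/2 + 27*y^2/2 - 5*y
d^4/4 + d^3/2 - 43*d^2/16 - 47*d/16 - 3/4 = (d/4 + 1)*(d - 3)*(d + 1/2)^2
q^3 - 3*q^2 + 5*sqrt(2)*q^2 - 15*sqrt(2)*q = q*(q - 3)*(q + 5*sqrt(2))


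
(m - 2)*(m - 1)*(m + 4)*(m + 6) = m^4 + 7*m^3 - 4*m^2 - 52*m + 48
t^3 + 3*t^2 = t^2*(t + 3)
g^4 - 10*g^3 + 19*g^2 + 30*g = g*(g - 6)*(g - 5)*(g + 1)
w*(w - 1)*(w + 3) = w^3 + 2*w^2 - 3*w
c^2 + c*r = c*(c + r)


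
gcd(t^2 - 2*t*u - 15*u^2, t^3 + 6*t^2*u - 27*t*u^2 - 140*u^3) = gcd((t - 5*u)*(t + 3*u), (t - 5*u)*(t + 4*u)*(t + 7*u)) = t - 5*u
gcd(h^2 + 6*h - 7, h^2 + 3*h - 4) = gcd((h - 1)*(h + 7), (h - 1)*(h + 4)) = h - 1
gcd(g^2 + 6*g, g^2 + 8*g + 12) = g + 6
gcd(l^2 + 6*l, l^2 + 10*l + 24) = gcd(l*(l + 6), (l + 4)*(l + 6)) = l + 6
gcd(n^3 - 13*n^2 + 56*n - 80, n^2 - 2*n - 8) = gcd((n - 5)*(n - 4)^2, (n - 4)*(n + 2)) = n - 4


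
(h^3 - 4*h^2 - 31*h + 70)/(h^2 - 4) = (h^2 - 2*h - 35)/(h + 2)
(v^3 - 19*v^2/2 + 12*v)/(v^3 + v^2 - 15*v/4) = 2*(v - 8)/(2*v + 5)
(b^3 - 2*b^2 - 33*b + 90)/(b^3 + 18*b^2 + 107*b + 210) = (b^2 - 8*b + 15)/(b^2 + 12*b + 35)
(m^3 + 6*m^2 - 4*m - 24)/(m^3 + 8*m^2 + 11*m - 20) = (m^3 + 6*m^2 - 4*m - 24)/(m^3 + 8*m^2 + 11*m - 20)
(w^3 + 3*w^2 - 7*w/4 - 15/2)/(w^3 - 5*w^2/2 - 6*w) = (-4*w^3 - 12*w^2 + 7*w + 30)/(2*w*(-2*w^2 + 5*w + 12))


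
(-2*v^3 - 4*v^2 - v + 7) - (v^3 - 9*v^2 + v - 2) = -3*v^3 + 5*v^2 - 2*v + 9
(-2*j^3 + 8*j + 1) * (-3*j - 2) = 6*j^4 + 4*j^3 - 24*j^2 - 19*j - 2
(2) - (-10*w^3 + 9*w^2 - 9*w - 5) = 10*w^3 - 9*w^2 + 9*w + 7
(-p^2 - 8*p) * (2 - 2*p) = 2*p^3 + 14*p^2 - 16*p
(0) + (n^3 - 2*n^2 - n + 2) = n^3 - 2*n^2 - n + 2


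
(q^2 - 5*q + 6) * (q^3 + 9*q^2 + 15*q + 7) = q^5 + 4*q^4 - 24*q^3 - 14*q^2 + 55*q + 42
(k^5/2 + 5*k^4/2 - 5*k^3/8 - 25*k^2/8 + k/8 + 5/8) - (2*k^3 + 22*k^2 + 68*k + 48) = k^5/2 + 5*k^4/2 - 21*k^3/8 - 201*k^2/8 - 543*k/8 - 379/8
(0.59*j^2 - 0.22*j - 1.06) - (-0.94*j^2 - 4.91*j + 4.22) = 1.53*j^2 + 4.69*j - 5.28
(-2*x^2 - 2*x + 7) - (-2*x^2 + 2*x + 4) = 3 - 4*x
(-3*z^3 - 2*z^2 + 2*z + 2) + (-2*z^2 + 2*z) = -3*z^3 - 4*z^2 + 4*z + 2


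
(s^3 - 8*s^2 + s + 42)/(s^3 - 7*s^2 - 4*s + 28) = (s - 3)/(s - 2)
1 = 1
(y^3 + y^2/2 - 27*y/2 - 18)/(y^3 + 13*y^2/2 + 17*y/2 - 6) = (2*y^2 - 5*y - 12)/(2*y^2 + 7*y - 4)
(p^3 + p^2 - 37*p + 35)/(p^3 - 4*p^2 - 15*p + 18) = (p^2 + 2*p - 35)/(p^2 - 3*p - 18)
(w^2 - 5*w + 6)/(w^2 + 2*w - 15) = (w - 2)/(w + 5)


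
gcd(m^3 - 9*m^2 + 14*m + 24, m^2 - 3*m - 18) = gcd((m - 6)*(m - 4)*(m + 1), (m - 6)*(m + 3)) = m - 6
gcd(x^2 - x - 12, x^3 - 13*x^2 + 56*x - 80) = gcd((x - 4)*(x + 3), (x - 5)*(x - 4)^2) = x - 4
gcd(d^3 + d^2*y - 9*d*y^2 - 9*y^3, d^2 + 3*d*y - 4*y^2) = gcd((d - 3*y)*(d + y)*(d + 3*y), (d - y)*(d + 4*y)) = 1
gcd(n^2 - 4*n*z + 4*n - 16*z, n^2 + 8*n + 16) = n + 4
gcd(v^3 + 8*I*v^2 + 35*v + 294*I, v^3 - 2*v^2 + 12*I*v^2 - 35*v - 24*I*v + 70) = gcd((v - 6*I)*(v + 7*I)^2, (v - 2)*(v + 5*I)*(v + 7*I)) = v + 7*I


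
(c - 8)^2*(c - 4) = c^3 - 20*c^2 + 128*c - 256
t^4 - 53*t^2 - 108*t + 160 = (t - 8)*(t - 1)*(t + 4)*(t + 5)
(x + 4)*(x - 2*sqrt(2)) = x^2 - 2*sqrt(2)*x + 4*x - 8*sqrt(2)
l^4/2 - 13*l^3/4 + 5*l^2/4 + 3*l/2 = l*(l/2 + 1/4)*(l - 6)*(l - 1)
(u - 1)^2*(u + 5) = u^3 + 3*u^2 - 9*u + 5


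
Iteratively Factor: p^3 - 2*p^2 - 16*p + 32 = (p - 4)*(p^2 + 2*p - 8) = (p - 4)*(p - 2)*(p + 4)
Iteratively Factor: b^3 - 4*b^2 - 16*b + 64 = (b - 4)*(b^2 - 16) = (b - 4)^2*(b + 4)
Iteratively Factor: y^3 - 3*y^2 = (y)*(y^2 - 3*y) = y^2*(y - 3)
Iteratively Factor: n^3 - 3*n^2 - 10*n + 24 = (n - 2)*(n^2 - n - 12) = (n - 4)*(n - 2)*(n + 3)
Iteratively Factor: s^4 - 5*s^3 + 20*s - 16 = (s + 2)*(s^3 - 7*s^2 + 14*s - 8) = (s - 1)*(s + 2)*(s^2 - 6*s + 8) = (s - 4)*(s - 1)*(s + 2)*(s - 2)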